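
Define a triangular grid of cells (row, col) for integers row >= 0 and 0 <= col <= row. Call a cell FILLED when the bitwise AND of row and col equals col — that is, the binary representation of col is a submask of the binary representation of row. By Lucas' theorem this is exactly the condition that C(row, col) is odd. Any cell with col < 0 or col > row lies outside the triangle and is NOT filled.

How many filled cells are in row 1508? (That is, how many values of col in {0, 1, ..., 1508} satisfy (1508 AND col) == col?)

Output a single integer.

1508 in binary = 10111100100
popcount(1508) = number of 1-bits in 10111100100 = 6
A col c satisfies (1508 AND c) == c iff every set bit of c is also set in 1508; each of the 6 set bits of 1508 can independently be on or off in c.
count = 2^6 = 64

Answer: 64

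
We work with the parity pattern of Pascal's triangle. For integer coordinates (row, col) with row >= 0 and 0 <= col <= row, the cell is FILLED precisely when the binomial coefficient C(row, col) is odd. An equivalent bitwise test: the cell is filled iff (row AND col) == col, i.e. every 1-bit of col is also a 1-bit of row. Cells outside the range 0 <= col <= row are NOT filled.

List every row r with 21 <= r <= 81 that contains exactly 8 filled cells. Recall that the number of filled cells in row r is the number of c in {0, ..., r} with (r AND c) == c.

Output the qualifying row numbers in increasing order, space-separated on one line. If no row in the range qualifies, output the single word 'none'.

Answer: 21 22 25 26 28 35 37 38 41 42 44 49 50 52 56 67 69 70 73 74 76 81

Derivation:
Row r has 2^popcount(r) filled cells, so we need popcount(r) = log2(8) = 3.
Scan r = 21..81 and keep those with exactly 3 one-bits:
r=21=10101 popcount=3 -> KEEP
r=22=10110 popcount=3 -> KEEP
r=23=10111 popcount=4 -> skip
r=24=11000 popcount=2 -> skip
r=25=11001 popcount=3 -> KEEP
r=26=11010 popcount=3 -> KEEP
r=27=11011 popcount=4 -> skip
r=28=11100 popcount=3 -> KEEP
r=29=11101 popcount=4 -> skip
r=30=11110 popcount=4 -> skip
r=31=11111 popcount=5 -> skip
r=32=100000 popcount=1 -> skip
r=33=100001 popcount=2 -> skip
r=34=100010 popcount=2 -> skip
r=35=100011 popcount=3 -> KEEP
r=36=100100 popcount=2 -> skip
r=37=100101 popcount=3 -> KEEP
r=38=100110 popcount=3 -> KEEP
r=39=100111 popcount=4 -> skip
r=40=101000 popcount=2 -> skip
r=41=101001 popcount=3 -> KEEP
r=42=101010 popcount=3 -> KEEP
r=43=101011 popcount=4 -> skip
r=44=101100 popcount=3 -> KEEP
r=45=101101 popcount=4 -> skip
r=46=101110 popcount=4 -> skip
r=47=101111 popcount=5 -> skip
r=48=110000 popcount=2 -> skip
r=49=110001 popcount=3 -> KEEP
r=50=110010 popcount=3 -> KEEP
r=51=110011 popcount=4 -> skip
r=52=110100 popcount=3 -> KEEP
r=53=110101 popcount=4 -> skip
r=54=110110 popcount=4 -> skip
r=55=110111 popcount=5 -> skip
r=56=111000 popcount=3 -> KEEP
r=57=111001 popcount=4 -> skip
r=58=111010 popcount=4 -> skip
r=59=111011 popcount=5 -> skip
r=60=111100 popcount=4 -> skip
r=61=111101 popcount=5 -> skip
r=62=111110 popcount=5 -> skip
r=63=111111 popcount=6 -> skip
r=64=1000000 popcount=1 -> skip
r=65=1000001 popcount=2 -> skip
r=66=1000010 popcount=2 -> skip
r=67=1000011 popcount=3 -> KEEP
r=68=1000100 popcount=2 -> skip
r=69=1000101 popcount=3 -> KEEP
r=70=1000110 popcount=3 -> KEEP
r=71=1000111 popcount=4 -> skip
r=72=1001000 popcount=2 -> skip
r=73=1001001 popcount=3 -> KEEP
r=74=1001010 popcount=3 -> KEEP
r=75=1001011 popcount=4 -> skip
r=76=1001100 popcount=3 -> KEEP
r=77=1001101 popcount=4 -> skip
r=78=1001110 popcount=4 -> skip
r=79=1001111 popcount=5 -> skip
r=80=1010000 popcount=2 -> skip
r=81=1010001 popcount=3 -> KEEP
Kept rows: 21 22 25 26 28 35 37 38 41 42 44 49 50 52 56 67 69 70 73 74 76 81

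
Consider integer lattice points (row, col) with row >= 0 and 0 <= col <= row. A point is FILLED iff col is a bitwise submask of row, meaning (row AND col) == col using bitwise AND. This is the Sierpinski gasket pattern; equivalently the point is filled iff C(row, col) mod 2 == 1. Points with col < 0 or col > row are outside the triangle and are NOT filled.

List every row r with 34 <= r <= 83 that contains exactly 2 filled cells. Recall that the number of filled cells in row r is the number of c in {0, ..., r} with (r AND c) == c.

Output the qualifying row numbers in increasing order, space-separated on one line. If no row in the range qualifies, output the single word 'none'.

Row r has 2^popcount(r) filled cells, so we need popcount(r) = log2(2) = 1.
Scan r = 34..83 and keep those with exactly 1 one-bits:
r=34=100010 popcount=2 -> skip
r=35=100011 popcount=3 -> skip
r=36=100100 popcount=2 -> skip
r=37=100101 popcount=3 -> skip
r=38=100110 popcount=3 -> skip
r=39=100111 popcount=4 -> skip
r=40=101000 popcount=2 -> skip
r=41=101001 popcount=3 -> skip
r=42=101010 popcount=3 -> skip
r=43=101011 popcount=4 -> skip
r=44=101100 popcount=3 -> skip
r=45=101101 popcount=4 -> skip
r=46=101110 popcount=4 -> skip
r=47=101111 popcount=5 -> skip
r=48=110000 popcount=2 -> skip
r=49=110001 popcount=3 -> skip
r=50=110010 popcount=3 -> skip
r=51=110011 popcount=4 -> skip
r=52=110100 popcount=3 -> skip
r=53=110101 popcount=4 -> skip
r=54=110110 popcount=4 -> skip
r=55=110111 popcount=5 -> skip
r=56=111000 popcount=3 -> skip
r=57=111001 popcount=4 -> skip
r=58=111010 popcount=4 -> skip
r=59=111011 popcount=5 -> skip
r=60=111100 popcount=4 -> skip
r=61=111101 popcount=5 -> skip
r=62=111110 popcount=5 -> skip
r=63=111111 popcount=6 -> skip
r=64=1000000 popcount=1 -> KEEP
r=65=1000001 popcount=2 -> skip
r=66=1000010 popcount=2 -> skip
r=67=1000011 popcount=3 -> skip
r=68=1000100 popcount=2 -> skip
r=69=1000101 popcount=3 -> skip
r=70=1000110 popcount=3 -> skip
r=71=1000111 popcount=4 -> skip
r=72=1001000 popcount=2 -> skip
r=73=1001001 popcount=3 -> skip
r=74=1001010 popcount=3 -> skip
r=75=1001011 popcount=4 -> skip
r=76=1001100 popcount=3 -> skip
r=77=1001101 popcount=4 -> skip
r=78=1001110 popcount=4 -> skip
r=79=1001111 popcount=5 -> skip
r=80=1010000 popcount=2 -> skip
r=81=1010001 popcount=3 -> skip
r=82=1010010 popcount=3 -> skip
r=83=1010011 popcount=4 -> skip
Kept rows: 64

Answer: 64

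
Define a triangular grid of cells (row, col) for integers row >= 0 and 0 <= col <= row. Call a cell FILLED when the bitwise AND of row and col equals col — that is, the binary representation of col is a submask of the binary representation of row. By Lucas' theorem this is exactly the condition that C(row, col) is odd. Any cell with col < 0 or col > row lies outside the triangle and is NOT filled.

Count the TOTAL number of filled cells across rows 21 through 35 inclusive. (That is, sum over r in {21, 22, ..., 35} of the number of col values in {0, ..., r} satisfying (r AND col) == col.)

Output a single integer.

Answer: 158

Derivation:
r21=10101 pc3: +8 =8
r22=10110 pc3: +8 =16
r23=10111 pc4: +16 =32
r24=11000 pc2: +4 =36
r25=11001 pc3: +8 =44
r26=11010 pc3: +8 =52
r27=11011 pc4: +16 =68
r28=11100 pc3: +8 =76
r29=11101 pc4: +16 =92
r30=11110 pc4: +16 =108
r31=11111 pc5: +32 =140
r32=100000 pc1: +2 =142
r33=100001 pc2: +4 =146
r34=100010 pc2: +4 =150
r35=100011 pc3: +8 =158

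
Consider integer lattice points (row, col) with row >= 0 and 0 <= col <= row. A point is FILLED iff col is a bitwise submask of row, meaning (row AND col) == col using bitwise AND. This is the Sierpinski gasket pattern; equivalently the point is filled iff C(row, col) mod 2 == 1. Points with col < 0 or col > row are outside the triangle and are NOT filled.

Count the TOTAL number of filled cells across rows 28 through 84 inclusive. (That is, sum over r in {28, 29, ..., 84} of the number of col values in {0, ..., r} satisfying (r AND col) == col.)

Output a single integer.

r28=11100 pc3: +8 =8
r29=11101 pc4: +16 =24
r30=11110 pc4: +16 =40
r31=11111 pc5: +32 =72
r32=100000 pc1: +2 =74
r33=100001 pc2: +4 =78
r34=100010 pc2: +4 =82
r35=100011 pc3: +8 =90
r36=100100 pc2: +4 =94
r37=100101 pc3: +8 =102
r38=100110 pc3: +8 =110
r39=100111 pc4: +16 =126
r40=101000 pc2: +4 =130
r41=101001 pc3: +8 =138
r42=101010 pc3: +8 =146
r43=101011 pc4: +16 =162
r44=101100 pc3: +8 =170
r45=101101 pc4: +16 =186
r46=101110 pc4: +16 =202
r47=101111 pc5: +32 =234
r48=110000 pc2: +4 =238
r49=110001 pc3: +8 =246
r50=110010 pc3: +8 =254
r51=110011 pc4: +16 =270
r52=110100 pc3: +8 =278
r53=110101 pc4: +16 =294
r54=110110 pc4: +16 =310
r55=110111 pc5: +32 =342
r56=111000 pc3: +8 =350
r57=111001 pc4: +16 =366
r58=111010 pc4: +16 =382
r59=111011 pc5: +32 =414
r60=111100 pc4: +16 =430
r61=111101 pc5: +32 =462
r62=111110 pc5: +32 =494
r63=111111 pc6: +64 =558
r64=1000000 pc1: +2 =560
r65=1000001 pc2: +4 =564
r66=1000010 pc2: +4 =568
r67=1000011 pc3: +8 =576
r68=1000100 pc2: +4 =580
r69=1000101 pc3: +8 =588
r70=1000110 pc3: +8 =596
r71=1000111 pc4: +16 =612
r72=1001000 pc2: +4 =616
r73=1001001 pc3: +8 =624
r74=1001010 pc3: +8 =632
r75=1001011 pc4: +16 =648
r76=1001100 pc3: +8 =656
r77=1001101 pc4: +16 =672
r78=1001110 pc4: +16 =688
r79=1001111 pc5: +32 =720
r80=1010000 pc2: +4 =724
r81=1010001 pc3: +8 =732
r82=1010010 pc3: +8 =740
r83=1010011 pc4: +16 =756
r84=1010100 pc3: +8 =764

Answer: 764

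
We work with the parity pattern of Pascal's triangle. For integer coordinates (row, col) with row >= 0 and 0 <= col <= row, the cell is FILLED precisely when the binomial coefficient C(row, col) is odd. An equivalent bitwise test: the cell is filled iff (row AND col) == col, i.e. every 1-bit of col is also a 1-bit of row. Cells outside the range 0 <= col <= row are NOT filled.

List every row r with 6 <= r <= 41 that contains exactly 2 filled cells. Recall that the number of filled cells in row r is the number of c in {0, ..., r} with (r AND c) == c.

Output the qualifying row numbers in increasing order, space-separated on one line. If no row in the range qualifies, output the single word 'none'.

Answer: 8 16 32

Derivation:
Row r has 2^popcount(r) filled cells, so we need popcount(r) = log2(2) = 1.
Scan r = 6..41 and keep those with exactly 1 one-bits:
r=6=110 popcount=2 -> skip
r=7=111 popcount=3 -> skip
r=8=1000 popcount=1 -> KEEP
r=9=1001 popcount=2 -> skip
r=10=1010 popcount=2 -> skip
r=11=1011 popcount=3 -> skip
r=12=1100 popcount=2 -> skip
r=13=1101 popcount=3 -> skip
r=14=1110 popcount=3 -> skip
r=15=1111 popcount=4 -> skip
r=16=10000 popcount=1 -> KEEP
r=17=10001 popcount=2 -> skip
r=18=10010 popcount=2 -> skip
r=19=10011 popcount=3 -> skip
r=20=10100 popcount=2 -> skip
r=21=10101 popcount=3 -> skip
r=22=10110 popcount=3 -> skip
r=23=10111 popcount=4 -> skip
r=24=11000 popcount=2 -> skip
r=25=11001 popcount=3 -> skip
r=26=11010 popcount=3 -> skip
r=27=11011 popcount=4 -> skip
r=28=11100 popcount=3 -> skip
r=29=11101 popcount=4 -> skip
r=30=11110 popcount=4 -> skip
r=31=11111 popcount=5 -> skip
r=32=100000 popcount=1 -> KEEP
r=33=100001 popcount=2 -> skip
r=34=100010 popcount=2 -> skip
r=35=100011 popcount=3 -> skip
r=36=100100 popcount=2 -> skip
r=37=100101 popcount=3 -> skip
r=38=100110 popcount=3 -> skip
r=39=100111 popcount=4 -> skip
r=40=101000 popcount=2 -> skip
r=41=101001 popcount=3 -> skip
Kept rows: 8 16 32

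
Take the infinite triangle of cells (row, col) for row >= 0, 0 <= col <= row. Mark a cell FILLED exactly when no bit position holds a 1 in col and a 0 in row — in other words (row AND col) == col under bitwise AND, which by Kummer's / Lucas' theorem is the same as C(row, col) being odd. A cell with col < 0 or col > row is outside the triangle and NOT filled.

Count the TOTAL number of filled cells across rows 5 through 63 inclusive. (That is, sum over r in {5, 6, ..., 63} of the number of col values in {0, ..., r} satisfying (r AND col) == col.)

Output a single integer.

r5=101 pc2: +4 =4
r6=110 pc2: +4 =8
r7=111 pc3: +8 =16
r8=1000 pc1: +2 =18
r9=1001 pc2: +4 =22
r10=1010 pc2: +4 =26
r11=1011 pc3: +8 =34
r12=1100 pc2: +4 =38
r13=1101 pc3: +8 =46
r14=1110 pc3: +8 =54
r15=1111 pc4: +16 =70
r16=10000 pc1: +2 =72
r17=10001 pc2: +4 =76
r18=10010 pc2: +4 =80
r19=10011 pc3: +8 =88
r20=10100 pc2: +4 =92
r21=10101 pc3: +8 =100
r22=10110 pc3: +8 =108
r23=10111 pc4: +16 =124
r24=11000 pc2: +4 =128
r25=11001 pc3: +8 =136
r26=11010 pc3: +8 =144
r27=11011 pc4: +16 =160
r28=11100 pc3: +8 =168
r29=11101 pc4: +16 =184
r30=11110 pc4: +16 =200
r31=11111 pc5: +32 =232
r32=100000 pc1: +2 =234
r33=100001 pc2: +4 =238
r34=100010 pc2: +4 =242
r35=100011 pc3: +8 =250
r36=100100 pc2: +4 =254
r37=100101 pc3: +8 =262
r38=100110 pc3: +8 =270
r39=100111 pc4: +16 =286
r40=101000 pc2: +4 =290
r41=101001 pc3: +8 =298
r42=101010 pc3: +8 =306
r43=101011 pc4: +16 =322
r44=101100 pc3: +8 =330
r45=101101 pc4: +16 =346
r46=101110 pc4: +16 =362
r47=101111 pc5: +32 =394
r48=110000 pc2: +4 =398
r49=110001 pc3: +8 =406
r50=110010 pc3: +8 =414
r51=110011 pc4: +16 =430
r52=110100 pc3: +8 =438
r53=110101 pc4: +16 =454
r54=110110 pc4: +16 =470
r55=110111 pc5: +32 =502
r56=111000 pc3: +8 =510
r57=111001 pc4: +16 =526
r58=111010 pc4: +16 =542
r59=111011 pc5: +32 =574
r60=111100 pc4: +16 =590
r61=111101 pc5: +32 =622
r62=111110 pc5: +32 =654
r63=111111 pc6: +64 =718

Answer: 718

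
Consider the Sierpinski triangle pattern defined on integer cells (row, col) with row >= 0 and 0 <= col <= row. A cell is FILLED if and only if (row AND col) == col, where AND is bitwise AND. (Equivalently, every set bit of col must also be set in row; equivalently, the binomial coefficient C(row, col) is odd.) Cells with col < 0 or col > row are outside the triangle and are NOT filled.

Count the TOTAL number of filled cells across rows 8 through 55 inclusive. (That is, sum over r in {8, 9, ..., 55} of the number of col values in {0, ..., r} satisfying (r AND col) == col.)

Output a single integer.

Answer: 486

Derivation:
r8=1000 pc1: +2 =2
r9=1001 pc2: +4 =6
r10=1010 pc2: +4 =10
r11=1011 pc3: +8 =18
r12=1100 pc2: +4 =22
r13=1101 pc3: +8 =30
r14=1110 pc3: +8 =38
r15=1111 pc4: +16 =54
r16=10000 pc1: +2 =56
r17=10001 pc2: +4 =60
r18=10010 pc2: +4 =64
r19=10011 pc3: +8 =72
r20=10100 pc2: +4 =76
r21=10101 pc3: +8 =84
r22=10110 pc3: +8 =92
r23=10111 pc4: +16 =108
r24=11000 pc2: +4 =112
r25=11001 pc3: +8 =120
r26=11010 pc3: +8 =128
r27=11011 pc4: +16 =144
r28=11100 pc3: +8 =152
r29=11101 pc4: +16 =168
r30=11110 pc4: +16 =184
r31=11111 pc5: +32 =216
r32=100000 pc1: +2 =218
r33=100001 pc2: +4 =222
r34=100010 pc2: +4 =226
r35=100011 pc3: +8 =234
r36=100100 pc2: +4 =238
r37=100101 pc3: +8 =246
r38=100110 pc3: +8 =254
r39=100111 pc4: +16 =270
r40=101000 pc2: +4 =274
r41=101001 pc3: +8 =282
r42=101010 pc3: +8 =290
r43=101011 pc4: +16 =306
r44=101100 pc3: +8 =314
r45=101101 pc4: +16 =330
r46=101110 pc4: +16 =346
r47=101111 pc5: +32 =378
r48=110000 pc2: +4 =382
r49=110001 pc3: +8 =390
r50=110010 pc3: +8 =398
r51=110011 pc4: +16 =414
r52=110100 pc3: +8 =422
r53=110101 pc4: +16 =438
r54=110110 pc4: +16 =454
r55=110111 pc5: +32 =486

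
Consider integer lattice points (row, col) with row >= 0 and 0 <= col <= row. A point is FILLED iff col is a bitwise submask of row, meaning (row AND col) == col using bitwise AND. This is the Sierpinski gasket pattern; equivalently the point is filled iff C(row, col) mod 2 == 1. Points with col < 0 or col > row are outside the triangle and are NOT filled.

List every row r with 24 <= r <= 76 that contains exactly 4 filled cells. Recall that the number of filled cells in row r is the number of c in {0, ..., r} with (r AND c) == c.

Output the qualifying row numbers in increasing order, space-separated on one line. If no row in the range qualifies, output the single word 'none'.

Row r has 2^popcount(r) filled cells, so we need popcount(r) = log2(4) = 2.
Scan r = 24..76 and keep those with exactly 2 one-bits:
r=24=11000 popcount=2 -> KEEP
r=25=11001 popcount=3 -> skip
r=26=11010 popcount=3 -> skip
r=27=11011 popcount=4 -> skip
r=28=11100 popcount=3 -> skip
r=29=11101 popcount=4 -> skip
r=30=11110 popcount=4 -> skip
r=31=11111 popcount=5 -> skip
r=32=100000 popcount=1 -> skip
r=33=100001 popcount=2 -> KEEP
r=34=100010 popcount=2 -> KEEP
r=35=100011 popcount=3 -> skip
r=36=100100 popcount=2 -> KEEP
r=37=100101 popcount=3 -> skip
r=38=100110 popcount=3 -> skip
r=39=100111 popcount=4 -> skip
r=40=101000 popcount=2 -> KEEP
r=41=101001 popcount=3 -> skip
r=42=101010 popcount=3 -> skip
r=43=101011 popcount=4 -> skip
r=44=101100 popcount=3 -> skip
r=45=101101 popcount=4 -> skip
r=46=101110 popcount=4 -> skip
r=47=101111 popcount=5 -> skip
r=48=110000 popcount=2 -> KEEP
r=49=110001 popcount=3 -> skip
r=50=110010 popcount=3 -> skip
r=51=110011 popcount=4 -> skip
r=52=110100 popcount=3 -> skip
r=53=110101 popcount=4 -> skip
r=54=110110 popcount=4 -> skip
r=55=110111 popcount=5 -> skip
r=56=111000 popcount=3 -> skip
r=57=111001 popcount=4 -> skip
r=58=111010 popcount=4 -> skip
r=59=111011 popcount=5 -> skip
r=60=111100 popcount=4 -> skip
r=61=111101 popcount=5 -> skip
r=62=111110 popcount=5 -> skip
r=63=111111 popcount=6 -> skip
r=64=1000000 popcount=1 -> skip
r=65=1000001 popcount=2 -> KEEP
r=66=1000010 popcount=2 -> KEEP
r=67=1000011 popcount=3 -> skip
r=68=1000100 popcount=2 -> KEEP
r=69=1000101 popcount=3 -> skip
r=70=1000110 popcount=3 -> skip
r=71=1000111 popcount=4 -> skip
r=72=1001000 popcount=2 -> KEEP
r=73=1001001 popcount=3 -> skip
r=74=1001010 popcount=3 -> skip
r=75=1001011 popcount=4 -> skip
r=76=1001100 popcount=3 -> skip
Kept rows: 24 33 34 36 40 48 65 66 68 72

Answer: 24 33 34 36 40 48 65 66 68 72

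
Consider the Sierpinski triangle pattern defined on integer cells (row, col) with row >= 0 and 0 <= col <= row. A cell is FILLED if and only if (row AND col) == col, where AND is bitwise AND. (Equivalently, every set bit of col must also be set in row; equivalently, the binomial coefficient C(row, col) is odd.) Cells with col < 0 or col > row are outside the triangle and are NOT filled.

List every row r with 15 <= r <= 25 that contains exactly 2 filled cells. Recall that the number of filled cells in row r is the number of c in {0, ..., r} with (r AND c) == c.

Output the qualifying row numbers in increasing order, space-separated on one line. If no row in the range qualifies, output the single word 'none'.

Answer: 16

Derivation:
Row r has 2^popcount(r) filled cells, so we need popcount(r) = log2(2) = 1.
Scan r = 15..25 and keep those with exactly 1 one-bits:
r=15=1111 popcount=4 -> skip
r=16=10000 popcount=1 -> KEEP
r=17=10001 popcount=2 -> skip
r=18=10010 popcount=2 -> skip
r=19=10011 popcount=3 -> skip
r=20=10100 popcount=2 -> skip
r=21=10101 popcount=3 -> skip
r=22=10110 popcount=3 -> skip
r=23=10111 popcount=4 -> skip
r=24=11000 popcount=2 -> skip
r=25=11001 popcount=3 -> skip
Kept rows: 16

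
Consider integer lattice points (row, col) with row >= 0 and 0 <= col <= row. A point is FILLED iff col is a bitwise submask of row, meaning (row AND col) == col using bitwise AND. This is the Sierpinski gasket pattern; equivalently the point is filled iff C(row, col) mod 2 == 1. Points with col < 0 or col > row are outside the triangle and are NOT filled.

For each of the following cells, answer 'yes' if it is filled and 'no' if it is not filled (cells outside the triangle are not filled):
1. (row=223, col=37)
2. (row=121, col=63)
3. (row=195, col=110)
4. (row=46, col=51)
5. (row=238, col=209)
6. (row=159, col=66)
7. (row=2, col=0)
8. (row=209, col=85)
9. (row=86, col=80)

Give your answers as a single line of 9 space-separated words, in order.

(223,37): row=0b11011111, col=0b100101, row AND col = 0b101 = 5; 5 != 37 -> empty
(121,63): row=0b1111001, col=0b111111, row AND col = 0b111001 = 57; 57 != 63 -> empty
(195,110): row=0b11000011, col=0b1101110, row AND col = 0b1000010 = 66; 66 != 110 -> empty
(46,51): col outside [0, 46] -> not filled
(238,209): row=0b11101110, col=0b11010001, row AND col = 0b11000000 = 192; 192 != 209 -> empty
(159,66): row=0b10011111, col=0b1000010, row AND col = 0b10 = 2; 2 != 66 -> empty
(2,0): row=0b10, col=0b0, row AND col = 0b0 = 0; 0 == 0 -> filled
(209,85): row=0b11010001, col=0b1010101, row AND col = 0b1010001 = 81; 81 != 85 -> empty
(86,80): row=0b1010110, col=0b1010000, row AND col = 0b1010000 = 80; 80 == 80 -> filled

Answer: no no no no no no yes no yes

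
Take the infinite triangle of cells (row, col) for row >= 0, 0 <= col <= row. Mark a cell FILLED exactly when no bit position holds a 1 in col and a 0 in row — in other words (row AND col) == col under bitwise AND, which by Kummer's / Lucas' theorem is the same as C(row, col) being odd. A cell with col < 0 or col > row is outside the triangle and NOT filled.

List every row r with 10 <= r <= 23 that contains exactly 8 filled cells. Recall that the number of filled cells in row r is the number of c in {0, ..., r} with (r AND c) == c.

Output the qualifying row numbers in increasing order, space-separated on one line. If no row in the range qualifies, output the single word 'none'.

Answer: 11 13 14 19 21 22

Derivation:
Row r has 2^popcount(r) filled cells, so we need popcount(r) = log2(8) = 3.
Scan r = 10..23 and keep those with exactly 3 one-bits:
r=10=1010 popcount=2 -> skip
r=11=1011 popcount=3 -> KEEP
r=12=1100 popcount=2 -> skip
r=13=1101 popcount=3 -> KEEP
r=14=1110 popcount=3 -> KEEP
r=15=1111 popcount=4 -> skip
r=16=10000 popcount=1 -> skip
r=17=10001 popcount=2 -> skip
r=18=10010 popcount=2 -> skip
r=19=10011 popcount=3 -> KEEP
r=20=10100 popcount=2 -> skip
r=21=10101 popcount=3 -> KEEP
r=22=10110 popcount=3 -> KEEP
r=23=10111 popcount=4 -> skip
Kept rows: 11 13 14 19 21 22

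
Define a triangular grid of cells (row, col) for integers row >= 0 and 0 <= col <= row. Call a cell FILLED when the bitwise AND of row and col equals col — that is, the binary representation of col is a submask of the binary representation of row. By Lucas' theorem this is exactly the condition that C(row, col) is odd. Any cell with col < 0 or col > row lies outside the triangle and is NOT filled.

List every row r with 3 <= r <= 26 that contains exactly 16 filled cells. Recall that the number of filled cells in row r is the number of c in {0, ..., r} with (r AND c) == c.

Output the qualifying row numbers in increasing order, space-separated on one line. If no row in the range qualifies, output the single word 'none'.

Answer: 15 23

Derivation:
Row r has 2^popcount(r) filled cells, so we need popcount(r) = log2(16) = 4.
Scan r = 3..26 and keep those with exactly 4 one-bits:
r=3=11 popcount=2 -> skip
r=4=100 popcount=1 -> skip
r=5=101 popcount=2 -> skip
r=6=110 popcount=2 -> skip
r=7=111 popcount=3 -> skip
r=8=1000 popcount=1 -> skip
r=9=1001 popcount=2 -> skip
r=10=1010 popcount=2 -> skip
r=11=1011 popcount=3 -> skip
r=12=1100 popcount=2 -> skip
r=13=1101 popcount=3 -> skip
r=14=1110 popcount=3 -> skip
r=15=1111 popcount=4 -> KEEP
r=16=10000 popcount=1 -> skip
r=17=10001 popcount=2 -> skip
r=18=10010 popcount=2 -> skip
r=19=10011 popcount=3 -> skip
r=20=10100 popcount=2 -> skip
r=21=10101 popcount=3 -> skip
r=22=10110 popcount=3 -> skip
r=23=10111 popcount=4 -> KEEP
r=24=11000 popcount=2 -> skip
r=25=11001 popcount=3 -> skip
r=26=11010 popcount=3 -> skip
Kept rows: 15 23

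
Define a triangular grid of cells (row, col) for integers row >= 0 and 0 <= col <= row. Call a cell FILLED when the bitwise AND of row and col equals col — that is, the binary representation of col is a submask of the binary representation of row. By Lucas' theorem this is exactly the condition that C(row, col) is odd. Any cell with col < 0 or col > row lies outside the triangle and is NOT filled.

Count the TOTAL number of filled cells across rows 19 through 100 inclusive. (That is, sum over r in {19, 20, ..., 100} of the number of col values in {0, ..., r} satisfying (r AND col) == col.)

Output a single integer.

Answer: 1168

Derivation:
r19=10011 pc3: +8 =8
r20=10100 pc2: +4 =12
r21=10101 pc3: +8 =20
r22=10110 pc3: +8 =28
r23=10111 pc4: +16 =44
r24=11000 pc2: +4 =48
r25=11001 pc3: +8 =56
r26=11010 pc3: +8 =64
r27=11011 pc4: +16 =80
r28=11100 pc3: +8 =88
r29=11101 pc4: +16 =104
r30=11110 pc4: +16 =120
r31=11111 pc5: +32 =152
r32=100000 pc1: +2 =154
r33=100001 pc2: +4 =158
r34=100010 pc2: +4 =162
r35=100011 pc3: +8 =170
r36=100100 pc2: +4 =174
r37=100101 pc3: +8 =182
r38=100110 pc3: +8 =190
r39=100111 pc4: +16 =206
r40=101000 pc2: +4 =210
r41=101001 pc3: +8 =218
r42=101010 pc3: +8 =226
r43=101011 pc4: +16 =242
r44=101100 pc3: +8 =250
r45=101101 pc4: +16 =266
r46=101110 pc4: +16 =282
r47=101111 pc5: +32 =314
r48=110000 pc2: +4 =318
r49=110001 pc3: +8 =326
r50=110010 pc3: +8 =334
r51=110011 pc4: +16 =350
r52=110100 pc3: +8 =358
r53=110101 pc4: +16 =374
r54=110110 pc4: +16 =390
r55=110111 pc5: +32 =422
r56=111000 pc3: +8 =430
r57=111001 pc4: +16 =446
r58=111010 pc4: +16 =462
r59=111011 pc5: +32 =494
r60=111100 pc4: +16 =510
r61=111101 pc5: +32 =542
r62=111110 pc5: +32 =574
r63=111111 pc6: +64 =638
r64=1000000 pc1: +2 =640
r65=1000001 pc2: +4 =644
r66=1000010 pc2: +4 =648
r67=1000011 pc3: +8 =656
r68=1000100 pc2: +4 =660
r69=1000101 pc3: +8 =668
r70=1000110 pc3: +8 =676
r71=1000111 pc4: +16 =692
r72=1001000 pc2: +4 =696
r73=1001001 pc3: +8 =704
r74=1001010 pc3: +8 =712
r75=1001011 pc4: +16 =728
r76=1001100 pc3: +8 =736
r77=1001101 pc4: +16 =752
r78=1001110 pc4: +16 =768
r79=1001111 pc5: +32 =800
r80=1010000 pc2: +4 =804
r81=1010001 pc3: +8 =812
r82=1010010 pc3: +8 =820
r83=1010011 pc4: +16 =836
r84=1010100 pc3: +8 =844
r85=1010101 pc4: +16 =860
r86=1010110 pc4: +16 =876
r87=1010111 pc5: +32 =908
r88=1011000 pc3: +8 =916
r89=1011001 pc4: +16 =932
r90=1011010 pc4: +16 =948
r91=1011011 pc5: +32 =980
r92=1011100 pc4: +16 =996
r93=1011101 pc5: +32 =1028
r94=1011110 pc5: +32 =1060
r95=1011111 pc6: +64 =1124
r96=1100000 pc2: +4 =1128
r97=1100001 pc3: +8 =1136
r98=1100010 pc3: +8 =1144
r99=1100011 pc4: +16 =1160
r100=1100100 pc3: +8 =1168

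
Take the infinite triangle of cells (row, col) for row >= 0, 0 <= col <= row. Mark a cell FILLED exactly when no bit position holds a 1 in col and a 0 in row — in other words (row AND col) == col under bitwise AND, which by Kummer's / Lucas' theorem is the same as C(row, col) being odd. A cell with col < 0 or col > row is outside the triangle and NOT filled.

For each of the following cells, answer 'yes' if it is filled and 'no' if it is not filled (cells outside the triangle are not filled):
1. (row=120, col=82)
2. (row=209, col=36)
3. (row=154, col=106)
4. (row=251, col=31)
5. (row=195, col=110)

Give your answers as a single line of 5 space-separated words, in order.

(120,82): row=0b1111000, col=0b1010010, row AND col = 0b1010000 = 80; 80 != 82 -> empty
(209,36): row=0b11010001, col=0b100100, row AND col = 0b0 = 0; 0 != 36 -> empty
(154,106): row=0b10011010, col=0b1101010, row AND col = 0b1010 = 10; 10 != 106 -> empty
(251,31): row=0b11111011, col=0b11111, row AND col = 0b11011 = 27; 27 != 31 -> empty
(195,110): row=0b11000011, col=0b1101110, row AND col = 0b1000010 = 66; 66 != 110 -> empty

Answer: no no no no no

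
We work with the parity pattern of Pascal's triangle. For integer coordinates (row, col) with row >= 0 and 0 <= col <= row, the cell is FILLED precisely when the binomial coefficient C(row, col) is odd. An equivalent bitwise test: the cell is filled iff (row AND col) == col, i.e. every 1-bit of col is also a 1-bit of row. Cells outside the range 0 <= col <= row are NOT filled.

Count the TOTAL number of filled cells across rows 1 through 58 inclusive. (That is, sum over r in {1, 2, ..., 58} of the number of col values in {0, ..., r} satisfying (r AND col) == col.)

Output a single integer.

Answer: 552

Derivation:
r1=1 pc1: +2 =2
r2=10 pc1: +2 =4
r3=11 pc2: +4 =8
r4=100 pc1: +2 =10
r5=101 pc2: +4 =14
r6=110 pc2: +4 =18
r7=111 pc3: +8 =26
r8=1000 pc1: +2 =28
r9=1001 pc2: +4 =32
r10=1010 pc2: +4 =36
r11=1011 pc3: +8 =44
r12=1100 pc2: +4 =48
r13=1101 pc3: +8 =56
r14=1110 pc3: +8 =64
r15=1111 pc4: +16 =80
r16=10000 pc1: +2 =82
r17=10001 pc2: +4 =86
r18=10010 pc2: +4 =90
r19=10011 pc3: +8 =98
r20=10100 pc2: +4 =102
r21=10101 pc3: +8 =110
r22=10110 pc3: +8 =118
r23=10111 pc4: +16 =134
r24=11000 pc2: +4 =138
r25=11001 pc3: +8 =146
r26=11010 pc3: +8 =154
r27=11011 pc4: +16 =170
r28=11100 pc3: +8 =178
r29=11101 pc4: +16 =194
r30=11110 pc4: +16 =210
r31=11111 pc5: +32 =242
r32=100000 pc1: +2 =244
r33=100001 pc2: +4 =248
r34=100010 pc2: +4 =252
r35=100011 pc3: +8 =260
r36=100100 pc2: +4 =264
r37=100101 pc3: +8 =272
r38=100110 pc3: +8 =280
r39=100111 pc4: +16 =296
r40=101000 pc2: +4 =300
r41=101001 pc3: +8 =308
r42=101010 pc3: +8 =316
r43=101011 pc4: +16 =332
r44=101100 pc3: +8 =340
r45=101101 pc4: +16 =356
r46=101110 pc4: +16 =372
r47=101111 pc5: +32 =404
r48=110000 pc2: +4 =408
r49=110001 pc3: +8 =416
r50=110010 pc3: +8 =424
r51=110011 pc4: +16 =440
r52=110100 pc3: +8 =448
r53=110101 pc4: +16 =464
r54=110110 pc4: +16 =480
r55=110111 pc5: +32 =512
r56=111000 pc3: +8 =520
r57=111001 pc4: +16 =536
r58=111010 pc4: +16 =552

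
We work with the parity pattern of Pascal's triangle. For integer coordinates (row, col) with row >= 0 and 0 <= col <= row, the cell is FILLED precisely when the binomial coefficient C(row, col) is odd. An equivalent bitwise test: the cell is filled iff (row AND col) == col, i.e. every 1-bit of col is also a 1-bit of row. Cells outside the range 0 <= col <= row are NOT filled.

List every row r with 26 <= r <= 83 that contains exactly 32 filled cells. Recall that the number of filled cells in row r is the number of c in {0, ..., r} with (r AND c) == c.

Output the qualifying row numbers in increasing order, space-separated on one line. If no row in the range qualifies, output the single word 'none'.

Row r has 2^popcount(r) filled cells, so we need popcount(r) = log2(32) = 5.
Scan r = 26..83 and keep those with exactly 5 one-bits:
r=26=11010 popcount=3 -> skip
r=27=11011 popcount=4 -> skip
r=28=11100 popcount=3 -> skip
r=29=11101 popcount=4 -> skip
r=30=11110 popcount=4 -> skip
r=31=11111 popcount=5 -> KEEP
r=32=100000 popcount=1 -> skip
r=33=100001 popcount=2 -> skip
r=34=100010 popcount=2 -> skip
r=35=100011 popcount=3 -> skip
r=36=100100 popcount=2 -> skip
r=37=100101 popcount=3 -> skip
r=38=100110 popcount=3 -> skip
r=39=100111 popcount=4 -> skip
r=40=101000 popcount=2 -> skip
r=41=101001 popcount=3 -> skip
r=42=101010 popcount=3 -> skip
r=43=101011 popcount=4 -> skip
r=44=101100 popcount=3 -> skip
r=45=101101 popcount=4 -> skip
r=46=101110 popcount=4 -> skip
r=47=101111 popcount=5 -> KEEP
r=48=110000 popcount=2 -> skip
r=49=110001 popcount=3 -> skip
r=50=110010 popcount=3 -> skip
r=51=110011 popcount=4 -> skip
r=52=110100 popcount=3 -> skip
r=53=110101 popcount=4 -> skip
r=54=110110 popcount=4 -> skip
r=55=110111 popcount=5 -> KEEP
r=56=111000 popcount=3 -> skip
r=57=111001 popcount=4 -> skip
r=58=111010 popcount=4 -> skip
r=59=111011 popcount=5 -> KEEP
r=60=111100 popcount=4 -> skip
r=61=111101 popcount=5 -> KEEP
r=62=111110 popcount=5 -> KEEP
r=63=111111 popcount=6 -> skip
r=64=1000000 popcount=1 -> skip
r=65=1000001 popcount=2 -> skip
r=66=1000010 popcount=2 -> skip
r=67=1000011 popcount=3 -> skip
r=68=1000100 popcount=2 -> skip
r=69=1000101 popcount=3 -> skip
r=70=1000110 popcount=3 -> skip
r=71=1000111 popcount=4 -> skip
r=72=1001000 popcount=2 -> skip
r=73=1001001 popcount=3 -> skip
r=74=1001010 popcount=3 -> skip
r=75=1001011 popcount=4 -> skip
r=76=1001100 popcount=3 -> skip
r=77=1001101 popcount=4 -> skip
r=78=1001110 popcount=4 -> skip
r=79=1001111 popcount=5 -> KEEP
r=80=1010000 popcount=2 -> skip
r=81=1010001 popcount=3 -> skip
r=82=1010010 popcount=3 -> skip
r=83=1010011 popcount=4 -> skip
Kept rows: 31 47 55 59 61 62 79

Answer: 31 47 55 59 61 62 79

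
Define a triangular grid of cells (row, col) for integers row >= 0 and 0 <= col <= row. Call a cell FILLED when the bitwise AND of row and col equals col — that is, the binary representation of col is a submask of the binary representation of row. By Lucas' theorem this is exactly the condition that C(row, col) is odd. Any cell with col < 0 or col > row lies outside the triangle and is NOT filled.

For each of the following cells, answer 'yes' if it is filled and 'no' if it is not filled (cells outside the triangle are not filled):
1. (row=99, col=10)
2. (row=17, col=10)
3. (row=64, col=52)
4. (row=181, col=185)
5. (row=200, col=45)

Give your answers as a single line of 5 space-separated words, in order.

Answer: no no no no no

Derivation:
(99,10): row=0b1100011, col=0b1010, row AND col = 0b10 = 2; 2 != 10 -> empty
(17,10): row=0b10001, col=0b1010, row AND col = 0b0 = 0; 0 != 10 -> empty
(64,52): row=0b1000000, col=0b110100, row AND col = 0b0 = 0; 0 != 52 -> empty
(181,185): col outside [0, 181] -> not filled
(200,45): row=0b11001000, col=0b101101, row AND col = 0b1000 = 8; 8 != 45 -> empty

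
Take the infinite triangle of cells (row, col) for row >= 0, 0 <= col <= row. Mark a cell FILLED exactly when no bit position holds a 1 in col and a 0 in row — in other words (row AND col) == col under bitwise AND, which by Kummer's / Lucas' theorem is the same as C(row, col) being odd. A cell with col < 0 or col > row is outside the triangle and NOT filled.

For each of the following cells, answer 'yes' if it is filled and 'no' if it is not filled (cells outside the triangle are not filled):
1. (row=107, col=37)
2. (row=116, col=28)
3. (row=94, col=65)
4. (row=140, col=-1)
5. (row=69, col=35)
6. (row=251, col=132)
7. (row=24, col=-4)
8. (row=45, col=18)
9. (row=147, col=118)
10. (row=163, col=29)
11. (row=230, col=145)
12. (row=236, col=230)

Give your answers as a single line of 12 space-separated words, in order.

Answer: no no no no no no no no no no no no

Derivation:
(107,37): row=0b1101011, col=0b100101, row AND col = 0b100001 = 33; 33 != 37 -> empty
(116,28): row=0b1110100, col=0b11100, row AND col = 0b10100 = 20; 20 != 28 -> empty
(94,65): row=0b1011110, col=0b1000001, row AND col = 0b1000000 = 64; 64 != 65 -> empty
(140,-1): col outside [0, 140] -> not filled
(69,35): row=0b1000101, col=0b100011, row AND col = 0b1 = 1; 1 != 35 -> empty
(251,132): row=0b11111011, col=0b10000100, row AND col = 0b10000000 = 128; 128 != 132 -> empty
(24,-4): col outside [0, 24] -> not filled
(45,18): row=0b101101, col=0b10010, row AND col = 0b0 = 0; 0 != 18 -> empty
(147,118): row=0b10010011, col=0b1110110, row AND col = 0b10010 = 18; 18 != 118 -> empty
(163,29): row=0b10100011, col=0b11101, row AND col = 0b1 = 1; 1 != 29 -> empty
(230,145): row=0b11100110, col=0b10010001, row AND col = 0b10000000 = 128; 128 != 145 -> empty
(236,230): row=0b11101100, col=0b11100110, row AND col = 0b11100100 = 228; 228 != 230 -> empty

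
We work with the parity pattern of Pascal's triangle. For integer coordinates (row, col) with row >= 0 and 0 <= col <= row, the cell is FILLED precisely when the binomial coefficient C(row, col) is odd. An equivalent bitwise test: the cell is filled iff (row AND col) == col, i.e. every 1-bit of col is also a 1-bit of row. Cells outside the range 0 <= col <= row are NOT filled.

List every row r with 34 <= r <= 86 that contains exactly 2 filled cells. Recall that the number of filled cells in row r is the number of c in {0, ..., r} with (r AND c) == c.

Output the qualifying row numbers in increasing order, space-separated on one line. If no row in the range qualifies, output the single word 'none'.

Answer: 64

Derivation:
Row r has 2^popcount(r) filled cells, so we need popcount(r) = log2(2) = 1.
Scan r = 34..86 and keep those with exactly 1 one-bits:
r=34=100010 popcount=2 -> skip
r=35=100011 popcount=3 -> skip
r=36=100100 popcount=2 -> skip
r=37=100101 popcount=3 -> skip
r=38=100110 popcount=3 -> skip
r=39=100111 popcount=4 -> skip
r=40=101000 popcount=2 -> skip
r=41=101001 popcount=3 -> skip
r=42=101010 popcount=3 -> skip
r=43=101011 popcount=4 -> skip
r=44=101100 popcount=3 -> skip
r=45=101101 popcount=4 -> skip
r=46=101110 popcount=4 -> skip
r=47=101111 popcount=5 -> skip
r=48=110000 popcount=2 -> skip
r=49=110001 popcount=3 -> skip
r=50=110010 popcount=3 -> skip
r=51=110011 popcount=4 -> skip
r=52=110100 popcount=3 -> skip
r=53=110101 popcount=4 -> skip
r=54=110110 popcount=4 -> skip
r=55=110111 popcount=5 -> skip
r=56=111000 popcount=3 -> skip
r=57=111001 popcount=4 -> skip
r=58=111010 popcount=4 -> skip
r=59=111011 popcount=5 -> skip
r=60=111100 popcount=4 -> skip
r=61=111101 popcount=5 -> skip
r=62=111110 popcount=5 -> skip
r=63=111111 popcount=6 -> skip
r=64=1000000 popcount=1 -> KEEP
r=65=1000001 popcount=2 -> skip
r=66=1000010 popcount=2 -> skip
r=67=1000011 popcount=3 -> skip
r=68=1000100 popcount=2 -> skip
r=69=1000101 popcount=3 -> skip
r=70=1000110 popcount=3 -> skip
r=71=1000111 popcount=4 -> skip
r=72=1001000 popcount=2 -> skip
r=73=1001001 popcount=3 -> skip
r=74=1001010 popcount=3 -> skip
r=75=1001011 popcount=4 -> skip
r=76=1001100 popcount=3 -> skip
r=77=1001101 popcount=4 -> skip
r=78=1001110 popcount=4 -> skip
r=79=1001111 popcount=5 -> skip
r=80=1010000 popcount=2 -> skip
r=81=1010001 popcount=3 -> skip
r=82=1010010 popcount=3 -> skip
r=83=1010011 popcount=4 -> skip
r=84=1010100 popcount=3 -> skip
r=85=1010101 popcount=4 -> skip
r=86=1010110 popcount=4 -> skip
Kept rows: 64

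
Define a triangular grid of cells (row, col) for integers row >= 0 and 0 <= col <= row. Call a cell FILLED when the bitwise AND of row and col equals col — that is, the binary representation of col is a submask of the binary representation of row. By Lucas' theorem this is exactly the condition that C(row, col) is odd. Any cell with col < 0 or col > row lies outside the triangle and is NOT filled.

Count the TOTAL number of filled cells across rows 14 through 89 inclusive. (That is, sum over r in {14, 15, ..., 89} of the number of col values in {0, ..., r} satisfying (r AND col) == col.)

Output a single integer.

r14=1110 pc3: +8 =8
r15=1111 pc4: +16 =24
r16=10000 pc1: +2 =26
r17=10001 pc2: +4 =30
r18=10010 pc2: +4 =34
r19=10011 pc3: +8 =42
r20=10100 pc2: +4 =46
r21=10101 pc3: +8 =54
r22=10110 pc3: +8 =62
r23=10111 pc4: +16 =78
r24=11000 pc2: +4 =82
r25=11001 pc3: +8 =90
r26=11010 pc3: +8 =98
r27=11011 pc4: +16 =114
r28=11100 pc3: +8 =122
r29=11101 pc4: +16 =138
r30=11110 pc4: +16 =154
r31=11111 pc5: +32 =186
r32=100000 pc1: +2 =188
r33=100001 pc2: +4 =192
r34=100010 pc2: +4 =196
r35=100011 pc3: +8 =204
r36=100100 pc2: +4 =208
r37=100101 pc3: +8 =216
r38=100110 pc3: +8 =224
r39=100111 pc4: +16 =240
r40=101000 pc2: +4 =244
r41=101001 pc3: +8 =252
r42=101010 pc3: +8 =260
r43=101011 pc4: +16 =276
r44=101100 pc3: +8 =284
r45=101101 pc4: +16 =300
r46=101110 pc4: +16 =316
r47=101111 pc5: +32 =348
r48=110000 pc2: +4 =352
r49=110001 pc3: +8 =360
r50=110010 pc3: +8 =368
r51=110011 pc4: +16 =384
r52=110100 pc3: +8 =392
r53=110101 pc4: +16 =408
r54=110110 pc4: +16 =424
r55=110111 pc5: +32 =456
r56=111000 pc3: +8 =464
r57=111001 pc4: +16 =480
r58=111010 pc4: +16 =496
r59=111011 pc5: +32 =528
r60=111100 pc4: +16 =544
r61=111101 pc5: +32 =576
r62=111110 pc5: +32 =608
r63=111111 pc6: +64 =672
r64=1000000 pc1: +2 =674
r65=1000001 pc2: +4 =678
r66=1000010 pc2: +4 =682
r67=1000011 pc3: +8 =690
r68=1000100 pc2: +4 =694
r69=1000101 pc3: +8 =702
r70=1000110 pc3: +8 =710
r71=1000111 pc4: +16 =726
r72=1001000 pc2: +4 =730
r73=1001001 pc3: +8 =738
r74=1001010 pc3: +8 =746
r75=1001011 pc4: +16 =762
r76=1001100 pc3: +8 =770
r77=1001101 pc4: +16 =786
r78=1001110 pc4: +16 =802
r79=1001111 pc5: +32 =834
r80=1010000 pc2: +4 =838
r81=1010001 pc3: +8 =846
r82=1010010 pc3: +8 =854
r83=1010011 pc4: +16 =870
r84=1010100 pc3: +8 =878
r85=1010101 pc4: +16 =894
r86=1010110 pc4: +16 =910
r87=1010111 pc5: +32 =942
r88=1011000 pc3: +8 =950
r89=1011001 pc4: +16 =966

Answer: 966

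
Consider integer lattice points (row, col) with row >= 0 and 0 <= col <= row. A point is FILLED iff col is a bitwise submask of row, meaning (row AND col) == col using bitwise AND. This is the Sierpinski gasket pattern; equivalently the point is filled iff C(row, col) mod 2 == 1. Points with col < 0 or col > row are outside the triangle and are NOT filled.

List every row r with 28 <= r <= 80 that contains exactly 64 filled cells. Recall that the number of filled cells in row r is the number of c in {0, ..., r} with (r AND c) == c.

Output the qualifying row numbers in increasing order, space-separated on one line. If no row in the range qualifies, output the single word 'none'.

Answer: 63

Derivation:
Row r has 2^popcount(r) filled cells, so we need popcount(r) = log2(64) = 6.
Scan r = 28..80 and keep those with exactly 6 one-bits:
r=28=11100 popcount=3 -> skip
r=29=11101 popcount=4 -> skip
r=30=11110 popcount=4 -> skip
r=31=11111 popcount=5 -> skip
r=32=100000 popcount=1 -> skip
r=33=100001 popcount=2 -> skip
r=34=100010 popcount=2 -> skip
r=35=100011 popcount=3 -> skip
r=36=100100 popcount=2 -> skip
r=37=100101 popcount=3 -> skip
r=38=100110 popcount=3 -> skip
r=39=100111 popcount=4 -> skip
r=40=101000 popcount=2 -> skip
r=41=101001 popcount=3 -> skip
r=42=101010 popcount=3 -> skip
r=43=101011 popcount=4 -> skip
r=44=101100 popcount=3 -> skip
r=45=101101 popcount=4 -> skip
r=46=101110 popcount=4 -> skip
r=47=101111 popcount=5 -> skip
r=48=110000 popcount=2 -> skip
r=49=110001 popcount=3 -> skip
r=50=110010 popcount=3 -> skip
r=51=110011 popcount=4 -> skip
r=52=110100 popcount=3 -> skip
r=53=110101 popcount=4 -> skip
r=54=110110 popcount=4 -> skip
r=55=110111 popcount=5 -> skip
r=56=111000 popcount=3 -> skip
r=57=111001 popcount=4 -> skip
r=58=111010 popcount=4 -> skip
r=59=111011 popcount=5 -> skip
r=60=111100 popcount=4 -> skip
r=61=111101 popcount=5 -> skip
r=62=111110 popcount=5 -> skip
r=63=111111 popcount=6 -> KEEP
r=64=1000000 popcount=1 -> skip
r=65=1000001 popcount=2 -> skip
r=66=1000010 popcount=2 -> skip
r=67=1000011 popcount=3 -> skip
r=68=1000100 popcount=2 -> skip
r=69=1000101 popcount=3 -> skip
r=70=1000110 popcount=3 -> skip
r=71=1000111 popcount=4 -> skip
r=72=1001000 popcount=2 -> skip
r=73=1001001 popcount=3 -> skip
r=74=1001010 popcount=3 -> skip
r=75=1001011 popcount=4 -> skip
r=76=1001100 popcount=3 -> skip
r=77=1001101 popcount=4 -> skip
r=78=1001110 popcount=4 -> skip
r=79=1001111 popcount=5 -> skip
r=80=1010000 popcount=2 -> skip
Kept rows: 63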